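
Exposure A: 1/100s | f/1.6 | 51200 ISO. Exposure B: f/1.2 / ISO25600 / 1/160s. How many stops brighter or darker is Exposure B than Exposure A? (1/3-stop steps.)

1 stop darker

Aperture: f/1.6 → f/1.4 → f/1.2 — 2/3 stop larger aperture (brighter).
Shutter speed: 1/100 → 1/125 → 1/160 — 2/3 stop shorter (darker).
ISO: 51200 → 40000 → 32000 → 25600 — 1 stop lower (darker).
Net: +2/3 −2/3 −1 = −1 stop.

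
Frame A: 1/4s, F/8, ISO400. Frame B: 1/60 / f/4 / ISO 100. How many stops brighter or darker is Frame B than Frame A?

Aperture: f/8 → f/5.6 → f/4 — 2 stops wider (brighter).
Shutter speed: 1/4 → 1/8 → 1/15 → 1/30 → 1/60 — 4 stops faster (darker).
ISO: 400 → 200 → 100 — 2 stops lower (darker).
Net: +2 −4 −2 = −4 stops.

4 stops darker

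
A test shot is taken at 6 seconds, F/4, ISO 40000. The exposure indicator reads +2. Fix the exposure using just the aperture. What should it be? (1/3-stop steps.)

Overexposed by 2 stops → need 2 stops darker.
Aperture: f/4 → f/4.5 → f/5 → f/5.6 → f/6.3 → f/7.1 → f/8.

f/8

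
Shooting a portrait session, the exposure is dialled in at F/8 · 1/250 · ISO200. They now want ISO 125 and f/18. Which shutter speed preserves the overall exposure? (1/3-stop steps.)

ISO: 200 → 160 → 125 — 2/3 stop lower (darker).
Aperture: f/8 → f/9 → f/10 → f/11 → f/13 → f/14 → f/16 → f/18 — 2 1/3 stops smaller aperture (darker).
Net change so far: 3 stops darker. Offset with the shutter speed: 1/250 → 1/200 → 1/160 → 1/125 → 1/100 → 1/80 → 1/60 → 1/50 → 1/40 → 1/30.

1/30s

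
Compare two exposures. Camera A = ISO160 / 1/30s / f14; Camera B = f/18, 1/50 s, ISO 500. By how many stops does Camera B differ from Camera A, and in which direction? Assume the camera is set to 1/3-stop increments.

Aperture: f/14 → f/16 → f/18 — 2/3 stop smaller aperture (darker).
Shutter speed: 1/30 → 1/40 → 1/50 — 2/3 stop faster (darker).
ISO: 160 → 200 → 250 → 320 → 400 → 500 — 1 2/3 stops raised (brighter).
Net: −2/3 −2/3 +1 2/3 = +1/3 stops.

1/3 stop brighter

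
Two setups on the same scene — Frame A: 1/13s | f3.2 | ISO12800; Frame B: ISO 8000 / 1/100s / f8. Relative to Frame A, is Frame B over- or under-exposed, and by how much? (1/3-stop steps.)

Aperture: f/3.2 → f/3.5 → f/4 → f/4.5 → f/5 → f/5.6 → f/6.3 → f/7.1 → f/8 — 2 2/3 stops stopped down (darker).
Shutter speed: 1/13 → 1/15 → 1/20 → 1/25 → 1/30 → 1/40 → 1/50 → 1/60 → 1/80 → 1/100 — 3 stops shorter (darker).
ISO: 12800 → 10000 → 8000 — 2/3 stop dropped (darker).
Net: −2 2/3 −3 −2/3 = −6 1/3 stops.

6 1/3 stops darker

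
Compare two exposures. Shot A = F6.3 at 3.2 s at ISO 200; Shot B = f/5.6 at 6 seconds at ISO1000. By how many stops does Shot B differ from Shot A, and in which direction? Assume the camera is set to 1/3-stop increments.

3 2/3 stops brighter

Aperture: f/6.3 → f/5.6 — 1/3 stop opened up (brighter).
Shutter speed: 3.2 → 4 → 5 → 6 — 1 stop longer (brighter).
ISO: 200 → 250 → 320 → 400 → 500 → 640 → 800 → 1000 — 2 1/3 stops raised (brighter).
Net: +1/3 +1 +2 1/3 = +3 2/3 stops.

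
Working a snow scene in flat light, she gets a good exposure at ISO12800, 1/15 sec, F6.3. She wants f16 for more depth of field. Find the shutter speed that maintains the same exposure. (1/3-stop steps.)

0.4 s

Aperture: f/6.3 → f/7.1 → f/8 → f/9 → f/10 → f/11 → f/13 → f/14 → f/16 — 2 2/3 stops smaller aperture (darker).
Need 2 2/3 stops brighter from the shutter speed: 1/15 → 1/13 → 1/10 → 1/8 → 1/6 → 1/5 → 1/4 → 0.3 → 0.4.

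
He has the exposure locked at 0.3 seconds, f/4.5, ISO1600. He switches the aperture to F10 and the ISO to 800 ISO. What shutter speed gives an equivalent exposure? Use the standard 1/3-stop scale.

Aperture: f/4.5 → f/5 → f/5.6 → f/6.3 → f/7.1 → f/8 → f/9 → f/10 — 2 1/3 stops smaller aperture (darker).
ISO: 1600 → 1250 → 1000 → 800 — 1 stop lower (darker).
Net change so far: 3 1/3 stops darker. Offset with the shutter speed: 0.3 → 0.4 → 0.5 → 0.6 → 0.8 → 1 → 1.3 → 1.6 → 2 → 2.5 → 3.2.

3.2 s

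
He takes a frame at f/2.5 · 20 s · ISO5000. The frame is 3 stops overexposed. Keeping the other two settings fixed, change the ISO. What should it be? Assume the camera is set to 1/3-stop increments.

Overexposed by 3 stops → need 3 stops darker.
ISO: 5000 → 4000 → 3200 → 2500 → 2000 → 1600 → 1250 → 1000 → 800 → 640.

ISO 640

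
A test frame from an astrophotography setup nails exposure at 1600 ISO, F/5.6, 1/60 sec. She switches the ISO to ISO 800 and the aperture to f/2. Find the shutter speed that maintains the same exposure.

1/250s

ISO: 1600 → 800 — 1 stop dropped (darker).
Aperture: f/5.6 → f/4 → f/2.8 → f/2 — 3 stops wider (brighter).
Net change so far: 2 stops brighter. Offset with the shutter speed: 1/60 → 1/125 → 1/250.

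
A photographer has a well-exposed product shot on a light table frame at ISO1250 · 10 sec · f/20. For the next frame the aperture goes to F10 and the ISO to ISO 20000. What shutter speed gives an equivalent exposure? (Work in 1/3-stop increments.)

1/6s

Aperture: f/20 → f/18 → f/16 → f/14 → f/13 → f/11 → f/10 — 2 stops larger aperture (brighter).
ISO: 1250 → 1600 → 2000 → 2500 → 3200 → 4000 → 5000 → 6400 → 8000 → 10000 → 12800 → 16000 → 20000 — 4 stops raised (brighter).
Net change so far: 6 stops brighter. Offset with the shutter speed: 10 → 8 → 6 → 5 → 4 → 3.2 → 2.5 → 2 → 1.6 → 1.3 → 1 → 0.8 → 0.6 → 0.5 → 0.4 → 0.3 → 1/4 → 1/5 → 1/6.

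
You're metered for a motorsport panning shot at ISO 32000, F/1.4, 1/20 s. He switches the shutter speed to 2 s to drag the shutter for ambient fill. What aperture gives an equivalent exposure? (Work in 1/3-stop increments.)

Shutter speed: 1/20 → 1/15 → 1/13 → 1/10 → 1/8 → 1/6 → 1/5 → 1/4 → 0.3 → 0.4 → 0.5 → 0.6 → 0.8 → 1 → 1.3 → 1.6 → 2 — 5 1/3 stops slower (brighter).
Need 5 1/3 stops darker from the aperture: f/1.4 → f/1.6 → f/1.8 → f/2 → f/2.2 → f/2.5 → f/2.8 → f/3.2 → f/3.5 → f/4 → f/4.5 → f/5 → f/5.6 → f/6.3 → f/7.1 → f/8 → f/9.

f/9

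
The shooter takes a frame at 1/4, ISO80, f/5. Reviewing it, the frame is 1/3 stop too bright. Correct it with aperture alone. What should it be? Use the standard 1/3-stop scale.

Overexposed by 1/3 stop → need 1/3 stop darker.
Aperture: f/5 → f/5.6.

f/5.6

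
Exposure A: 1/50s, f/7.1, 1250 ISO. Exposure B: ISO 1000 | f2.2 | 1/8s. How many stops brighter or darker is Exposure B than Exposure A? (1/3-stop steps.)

5 2/3 stops brighter

Aperture: f/7.1 → f/6.3 → f/5.6 → f/5 → f/4.5 → f/4 → f/3.5 → f/3.2 → f/2.8 → f/2.5 → f/2.2 — 3 1/3 stops opened up (brighter).
Shutter speed: 1/50 → 1/40 → 1/30 → 1/25 → 1/20 → 1/15 → 1/13 → 1/10 → 1/8 — 2 2/3 stops slower (brighter).
ISO: 1250 → 1000 — 1/3 stop dropped (darker).
Net: +3 1/3 +2 2/3 −1/3 = +5 2/3 stops.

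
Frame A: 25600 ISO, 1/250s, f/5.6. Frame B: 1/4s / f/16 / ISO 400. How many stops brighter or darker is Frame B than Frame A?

Aperture: f/5.6 → f/8 → f/11 → f/16 — 3 stops smaller aperture (darker).
Shutter speed: 1/250 → 1/125 → 1/60 → 1/30 → 1/15 → 1/8 → 1/4 — 6 stops slower (brighter).
ISO: 25600 → 12800 → 6400 → 3200 → 1600 → 800 → 400 — 6 stops dropped (darker).
Net: −3 +6 −6 = −3 stops.

3 stops darker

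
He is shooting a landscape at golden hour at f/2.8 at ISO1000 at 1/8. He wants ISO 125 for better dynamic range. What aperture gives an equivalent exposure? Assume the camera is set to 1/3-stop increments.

ISO: 1000 → 800 → 640 → 500 → 400 → 320 → 250 → 200 → 160 → 125 — 3 stops lower (darker).
Need 3 stops brighter from the aperture: f/2.8 → f/2.5 → f/2.2 → f/2 → f/1.8 → f/1.6 → f/1.4 → f/1.2 → f/1.1 → f/1.0.

f/1.0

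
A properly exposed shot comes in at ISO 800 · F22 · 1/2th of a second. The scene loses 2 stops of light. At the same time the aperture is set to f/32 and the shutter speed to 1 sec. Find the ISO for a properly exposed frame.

ISO 3200

Scene light: 2 stops darker.
Aperture: f/22 → f/32 — 1 stop smaller aperture (darker).
Shutter speed: 1/2 → 1 — 1 stop longer (brighter).
Net so far: 2 stops darker. ISO: 800 → 1600 → 3200.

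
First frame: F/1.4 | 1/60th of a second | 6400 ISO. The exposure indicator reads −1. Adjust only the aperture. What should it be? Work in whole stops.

Underexposed by 1 stop → need 1 stop brighter.
Aperture: f/1.4 → f/1.0.

f/1.0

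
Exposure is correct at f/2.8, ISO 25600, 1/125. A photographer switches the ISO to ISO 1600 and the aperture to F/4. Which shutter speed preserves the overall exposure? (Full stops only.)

ISO: 25600 → 12800 → 6400 → 3200 → 1600 — 4 stops lower (darker).
Aperture: f/2.8 → f/4 — 1 stop smaller aperture (darker).
Net change so far: 5 stops darker. Offset with the shutter speed: 1/125 → 1/60 → 1/30 → 1/15 → 1/8 → 1/4.

1/4s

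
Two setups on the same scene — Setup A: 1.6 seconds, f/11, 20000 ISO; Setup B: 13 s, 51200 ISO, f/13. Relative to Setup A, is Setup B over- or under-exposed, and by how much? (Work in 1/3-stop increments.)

4 stops brighter

Aperture: f/11 → f/13 — 1/3 stop stopped down (darker).
Shutter speed: 1.6 → 2 → 2.5 → 3.2 → 4 → 5 → 6 → 8 → 10 → 13 — 3 stops longer (brighter).
ISO: 20000 → 25600 → 32000 → 40000 → 51200 — 1 1/3 stops higher (brighter).
Net: −1/3 +3 +1 1/3 = +4 stops.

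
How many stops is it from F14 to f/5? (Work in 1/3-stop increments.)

3 stops

f/14 → f/13 → f/11 → f/10 → f/9 → f/8 → f/7.1 → f/6.3 → f/5.6 → f/5 — count the steps: 9 third-stops = 3 stops.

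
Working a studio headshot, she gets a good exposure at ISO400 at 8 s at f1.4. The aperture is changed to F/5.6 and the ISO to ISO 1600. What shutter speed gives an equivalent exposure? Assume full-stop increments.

Aperture: f/1.4 → f/2 → f/2.8 → f/4 → f/5.6 — 4 stops stopped down (darker).
ISO: 400 → 800 → 1600 — 2 stops higher (brighter).
Net change so far: 2 stops darker. Offset with the shutter speed: 8 → 15 → 30.

30 s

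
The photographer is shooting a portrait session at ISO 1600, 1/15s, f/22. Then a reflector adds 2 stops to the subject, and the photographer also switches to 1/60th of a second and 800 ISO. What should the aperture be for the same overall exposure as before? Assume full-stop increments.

f/16

Scene light: 2 stops brighter.
Shutter speed: 1/15 → 1/30 → 1/60 — 2 stops shorter (darker).
ISO: 1600 → 800 — 1 stop dropped (darker).
Net so far: 1 stop darker. Aperture: f/22 → f/16.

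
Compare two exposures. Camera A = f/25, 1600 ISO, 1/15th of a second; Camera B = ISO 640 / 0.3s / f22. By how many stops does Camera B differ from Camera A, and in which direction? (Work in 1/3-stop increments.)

1 1/3 stops brighter

Aperture: f/25 → f/22 — 1/3 stop wider (brighter).
Shutter speed: 1/15 → 1/13 → 1/10 → 1/8 → 1/6 → 1/5 → 1/4 → 0.3 — 2 1/3 stops longer (brighter).
ISO: 1600 → 1250 → 1000 → 800 → 640 — 1 1/3 stops dropped (darker).
Net: +1/3 +2 1/3 −1 1/3 = +1 1/3 stops.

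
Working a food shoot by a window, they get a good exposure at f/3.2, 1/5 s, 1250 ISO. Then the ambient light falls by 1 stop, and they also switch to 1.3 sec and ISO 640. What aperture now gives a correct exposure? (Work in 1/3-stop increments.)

f/4

Scene light: 1 stop darker.
Shutter speed: 1/5 → 1/4 → 0.3 → 0.4 → 0.5 → 0.6 → 0.8 → 1 → 1.3 — 2 2/3 stops longer (brighter).
ISO: 1250 → 1000 → 800 → 640 — 1 stop dropped (darker).
Net so far: 2/3 stop brighter. Aperture: f/3.2 → f/3.5 → f/4.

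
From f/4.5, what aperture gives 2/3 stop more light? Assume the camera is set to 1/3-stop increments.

f/3.5

Aperture: f/4.5 → f/4 → f/3.5 — 2/3 stop wider (brighter).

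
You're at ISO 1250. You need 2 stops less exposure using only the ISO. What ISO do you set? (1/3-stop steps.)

ISO 320

ISO: 1250 → 1000 → 800 → 640 → 500 → 400 → 320 — 2 stops lower (darker).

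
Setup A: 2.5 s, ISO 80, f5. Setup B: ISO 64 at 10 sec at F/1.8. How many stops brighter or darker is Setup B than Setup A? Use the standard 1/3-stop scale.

4 2/3 stops brighter

Aperture: f/5 → f/4.5 → f/4 → f/3.5 → f/3.2 → f/2.8 → f/2.5 → f/2.2 → f/2 → f/1.8 — 3 stops larger aperture (brighter).
Shutter speed: 2.5 → 3.2 → 4 → 5 → 6 → 8 → 10 — 2 stops slower (brighter).
ISO: 80 → 64 — 1/3 stop lower (darker).
Net: +3 +2 −1/3 = +4 2/3 stops.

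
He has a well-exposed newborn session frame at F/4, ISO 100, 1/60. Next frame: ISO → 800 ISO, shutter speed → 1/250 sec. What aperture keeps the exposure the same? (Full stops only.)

f/5.6

ISO: 100 → 200 → 400 → 800 — 3 stops raised (brighter).
Shutter speed: 1/60 → 1/125 → 1/250 — 2 stops faster (darker).
Net change so far: 1 stop brighter. Offset with the aperture: f/4 → f/5.6.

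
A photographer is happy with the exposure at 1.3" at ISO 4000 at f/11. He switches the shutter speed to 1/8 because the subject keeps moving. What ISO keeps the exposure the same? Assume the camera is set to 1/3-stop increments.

ISO 40000

Shutter speed: 1.3 → 1 → 0.8 → 0.6 → 0.5 → 0.4 → 0.3 → 1/4 → 1/5 → 1/6 → 1/8 — 3 1/3 stops faster (darker).
Need 3 1/3 stops brighter from the ISO: 4000 → 5000 → 6400 → 8000 → 10000 → 12800 → 16000 → 20000 → 25600 → 32000 → 40000.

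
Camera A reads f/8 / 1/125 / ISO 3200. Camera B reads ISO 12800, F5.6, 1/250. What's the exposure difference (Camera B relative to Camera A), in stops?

Aperture: f/8 → f/5.6 — 1 stop opened up (brighter).
Shutter speed: 1/125 → 1/250 — 1 stop shorter (darker).
ISO: 3200 → 6400 → 12800 — 2 stops higher (brighter).
Net: +1 −1 +2 = +2 stops.

2 stops brighter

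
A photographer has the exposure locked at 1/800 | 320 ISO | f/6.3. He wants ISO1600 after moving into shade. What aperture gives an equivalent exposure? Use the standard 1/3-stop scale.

ISO: 320 → 400 → 500 → 640 → 800 → 1000 → 1250 → 1600 — 2 1/3 stops higher (brighter).
Need 2 1/3 stops darker from the aperture: f/6.3 → f/7.1 → f/8 → f/9 → f/10 → f/11 → f/13 → f/14.

f/14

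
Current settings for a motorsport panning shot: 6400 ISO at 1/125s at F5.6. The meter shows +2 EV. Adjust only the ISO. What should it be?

Overexposed by 2 stops → need 2 stops darker.
ISO: 6400 → 3200 → 1600.

ISO 1600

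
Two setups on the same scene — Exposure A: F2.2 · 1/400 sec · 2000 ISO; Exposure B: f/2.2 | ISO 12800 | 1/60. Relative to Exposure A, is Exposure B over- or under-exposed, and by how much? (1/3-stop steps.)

Aperture: unchanged.
Shutter speed: 1/400 → 1/320 → 1/250 → 1/200 → 1/160 → 1/125 → 1/100 → 1/80 → 1/60 — 2 2/3 stops longer (brighter).
ISO: 2000 → 2500 → 3200 → 4000 → 5000 → 6400 → 8000 → 10000 → 12800 — 2 2/3 stops raised (brighter).
Net: +2 2/3 +2 2/3 = +5 1/3 stops.

5 1/3 stops brighter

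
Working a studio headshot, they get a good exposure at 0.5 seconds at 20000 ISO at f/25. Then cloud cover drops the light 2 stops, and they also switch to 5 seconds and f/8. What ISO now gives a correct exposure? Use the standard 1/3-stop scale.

ISO 800

Scene light: 2 stops darker.
Shutter speed: 0.5 → 0.6 → 0.8 → 1 → 1.3 → 1.6 → 2 → 2.5 → 3.2 → 4 → 5 — 3 1/3 stops slower (brighter).
Aperture: f/25 → f/22 → f/20 → f/18 → f/16 → f/14 → f/13 → f/11 → f/10 → f/9 → f/8 — 3 1/3 stops wider (brighter).
Net so far: 4 2/3 stops brighter. ISO: 20000 → 16000 → 12800 → 10000 → 8000 → 6400 → 5000 → 4000 → 3200 → 2500 → 2000 → 1600 → 1250 → 1000 → 800.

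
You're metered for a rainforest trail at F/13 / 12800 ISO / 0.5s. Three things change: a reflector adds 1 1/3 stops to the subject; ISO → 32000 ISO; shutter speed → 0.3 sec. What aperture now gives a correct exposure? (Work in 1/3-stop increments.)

f/25

Scene light: 1 1/3 stops brighter.
ISO: 12800 → 16000 → 20000 → 25600 → 32000 — 1 1/3 stops raised (brighter).
Shutter speed: 0.5 → 0.4 → 0.3 — 2/3 stop shorter (darker).
Net so far: 2 stops brighter. Aperture: f/13 → f/14 → f/16 → f/18 → f/20 → f/22 → f/25.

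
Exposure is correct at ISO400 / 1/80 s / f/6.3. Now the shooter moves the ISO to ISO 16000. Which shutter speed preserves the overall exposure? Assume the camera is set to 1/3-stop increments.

ISO: 400 → 500 → 640 → 800 → 1000 → 1250 → 1600 → 2000 → 2500 → 3200 → 4000 → 5000 → 6400 → 8000 → 10000 → 12800 → 16000 — 5 1/3 stops raised (brighter).
Need 5 1/3 stops darker from the shutter speed: 1/80 → 1/100 → 1/125 → 1/160 → 1/200 → 1/250 → 1/320 → 1/400 → 1/500 → 1/640 → 1/800 → 1/1000 → 1/1250 → 1/1600 → 1/2000 → 1/2500 → 1/3200.

1/3200s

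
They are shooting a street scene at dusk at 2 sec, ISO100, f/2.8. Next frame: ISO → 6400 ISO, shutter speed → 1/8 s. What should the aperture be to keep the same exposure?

f/5.6

ISO: 100 → 200 → 400 → 800 → 1600 → 3200 → 6400 — 6 stops raised (brighter).
Shutter speed: 2 → 1 → 1/2 → 1/4 → 1/8 — 4 stops faster (darker).
Net change so far: 2 stops brighter. Offset with the aperture: f/2.8 → f/4 → f/5.6.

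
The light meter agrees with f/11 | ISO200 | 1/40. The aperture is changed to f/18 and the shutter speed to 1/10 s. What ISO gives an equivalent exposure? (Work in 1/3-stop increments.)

ISO 125

Aperture: f/11 → f/13 → f/14 → f/16 → f/18 — 1 1/3 stops stopped down (darker).
Shutter speed: 1/40 → 1/30 → 1/25 → 1/20 → 1/15 → 1/13 → 1/10 — 2 stops slower (brighter).
Net change so far: 2/3 stop brighter. Offset with the ISO: 200 → 160 → 125.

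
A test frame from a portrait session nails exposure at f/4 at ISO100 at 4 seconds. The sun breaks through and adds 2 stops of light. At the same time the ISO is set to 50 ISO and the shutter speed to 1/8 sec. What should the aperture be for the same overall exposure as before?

f/1.0

Scene light: 2 stops brighter.
ISO: 100 → 50 — 1 stop dropped (darker).
Shutter speed: 4 → 2 → 1 → 1/2 → 1/4 → 1/8 — 5 stops shorter (darker).
Net so far: 4 stops darker. Aperture: f/4 → f/2.8 → f/2 → f/1.4 → f/1.0.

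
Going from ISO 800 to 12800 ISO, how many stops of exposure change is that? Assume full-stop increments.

4 stops

800 → 1600 → 3200 → 6400 → 12800 — count the steps: 4 stops.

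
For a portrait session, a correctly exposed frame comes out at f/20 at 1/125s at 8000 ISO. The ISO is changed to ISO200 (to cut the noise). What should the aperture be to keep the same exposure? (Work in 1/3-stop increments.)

f/3.2

ISO: 8000 → 6400 → 5000 → 4000 → 3200 → 2500 → 2000 → 1600 → 1250 → 1000 → 800 → 640 → 500 → 400 → 320 → 250 → 200 — 5 1/3 stops dropped (darker).
Need 5 1/3 stops brighter from the aperture: f/20 → f/18 → f/16 → f/14 → f/13 → f/11 → f/10 → f/9 → f/8 → f/7.1 → f/6.3 → f/5.6 → f/5 → f/4.5 → f/4 → f/3.5 → f/3.2.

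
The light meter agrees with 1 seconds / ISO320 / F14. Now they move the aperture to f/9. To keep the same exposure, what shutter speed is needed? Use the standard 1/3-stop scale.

Aperture: f/14 → f/13 → f/11 → f/10 → f/9 — 1 1/3 stops opened up (brighter).
Need 1 1/3 stops darker from the shutter speed: 1 → 0.8 → 0.6 → 0.5 → 0.4.

0.4 s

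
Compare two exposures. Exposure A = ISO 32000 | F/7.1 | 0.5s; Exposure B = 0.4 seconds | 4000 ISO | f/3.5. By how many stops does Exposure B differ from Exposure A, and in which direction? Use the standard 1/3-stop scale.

1 1/3 stops darker

Aperture: f/7.1 → f/6.3 → f/5.6 → f/5 → f/4.5 → f/4 → f/3.5 — 2 stops larger aperture (brighter).
Shutter speed: 0.5 → 0.4 — 1/3 stop shorter (darker).
ISO: 32000 → 25600 → 20000 → 16000 → 12800 → 10000 → 8000 → 6400 → 5000 → 4000 — 3 stops dropped (darker).
Net: +2 −1/3 −3 = −1 1/3 stops.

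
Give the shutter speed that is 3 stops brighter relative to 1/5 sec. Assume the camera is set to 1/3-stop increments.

1.6 s

Shutter speed: 1/5 → 1/4 → 0.3 → 0.4 → 0.5 → 0.6 → 0.8 → 1 → 1.3 → 1.6 — 3 stops longer (brighter).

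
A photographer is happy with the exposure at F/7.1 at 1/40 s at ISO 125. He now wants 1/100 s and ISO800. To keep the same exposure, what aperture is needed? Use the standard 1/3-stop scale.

Shutter speed: 1/40 → 1/50 → 1/60 → 1/80 → 1/100 — 1 1/3 stops shorter (darker).
ISO: 125 → 160 → 200 → 250 → 320 → 400 → 500 → 640 → 800 — 2 2/3 stops higher (brighter).
Net change so far: 1 1/3 stops brighter. Offset with the aperture: f/7.1 → f/8 → f/9 → f/10 → f/11.

f/11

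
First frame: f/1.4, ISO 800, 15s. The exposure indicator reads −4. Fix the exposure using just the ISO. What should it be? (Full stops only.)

Underexposed by 4 stops → need 4 stops brighter.
ISO: 800 → 1600 → 3200 → 6400 → 12800.

ISO 12800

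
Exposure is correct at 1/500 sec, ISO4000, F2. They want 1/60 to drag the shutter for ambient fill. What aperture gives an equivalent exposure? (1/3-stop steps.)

f/5.6

Shutter speed: 1/500 → 1/400 → 1/320 → 1/250 → 1/200 → 1/160 → 1/125 → 1/100 → 1/80 → 1/60 — 3 stops slower (brighter).
Need 3 stops darker from the aperture: f/2 → f/2.2 → f/2.5 → f/2.8 → f/3.2 → f/3.5 → f/4 → f/4.5 → f/5 → f/5.6.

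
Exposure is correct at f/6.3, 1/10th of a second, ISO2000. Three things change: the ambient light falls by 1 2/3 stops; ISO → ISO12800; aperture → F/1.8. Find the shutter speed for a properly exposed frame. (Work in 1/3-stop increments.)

Scene light: 1 2/3 stops darker.
ISO: 2000 → 2500 → 3200 → 4000 → 5000 → 6400 → 8000 → 10000 → 12800 — 2 2/3 stops higher (brighter).
Aperture: f/6.3 → f/5.6 → f/5 → f/4.5 → f/4 → f/3.5 → f/3.2 → f/2.8 → f/2.5 → f/2.2 → f/2 → f/1.8 — 3 2/3 stops opened up (brighter).
Net so far: 4 2/3 stops brighter. Shutter speed: 1/10 → 1/13 → 1/15 → 1/20 → 1/25 → 1/30 → 1/40 → 1/50 → 1/60 → 1/80 → 1/100 → 1/125 → 1/160 → 1/200 → 1/250.

1/250s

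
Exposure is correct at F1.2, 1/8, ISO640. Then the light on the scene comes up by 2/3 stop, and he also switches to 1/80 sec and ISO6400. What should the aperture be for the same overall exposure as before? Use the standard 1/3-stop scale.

Scene light: 2/3 stop brighter.
Shutter speed: 1/8 → 1/10 → 1/13 → 1/15 → 1/20 → 1/25 → 1/30 → 1/40 → 1/50 → 1/60 → 1/80 — 3 1/3 stops shorter (darker).
ISO: 640 → 800 → 1000 → 1250 → 1600 → 2000 → 2500 → 3200 → 4000 → 5000 → 6400 — 3 1/3 stops raised (brighter).
Net so far: 2/3 stop brighter. Aperture: f/1.2 → f/1.4 → f/1.6.

f/1.6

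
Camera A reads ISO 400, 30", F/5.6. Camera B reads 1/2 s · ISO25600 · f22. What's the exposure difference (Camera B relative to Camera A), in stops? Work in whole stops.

Aperture: f/5.6 → f/8 → f/11 → f/16 → f/22 — 4 stops smaller aperture (darker).
Shutter speed: 30 → 15 → 8 → 4 → 2 → 1 → 1/2 — 6 stops faster (darker).
ISO: 400 → 800 → 1600 → 3200 → 6400 → 12800 → 25600 — 6 stops higher (brighter).
Net: −4 −6 +6 = −4 stops.

4 stops darker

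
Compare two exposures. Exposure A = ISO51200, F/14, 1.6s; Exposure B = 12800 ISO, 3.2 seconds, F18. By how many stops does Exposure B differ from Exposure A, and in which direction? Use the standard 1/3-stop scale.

1 2/3 stops darker

Aperture: f/14 → f/16 → f/18 — 2/3 stop narrower (darker).
Shutter speed: 1.6 → 2 → 2.5 → 3.2 — 1 stop slower (brighter).
ISO: 51200 → 40000 → 32000 → 25600 → 20000 → 16000 → 12800 — 2 stops lower (darker).
Net: −2/3 +1 −2 = −1 2/3 stops.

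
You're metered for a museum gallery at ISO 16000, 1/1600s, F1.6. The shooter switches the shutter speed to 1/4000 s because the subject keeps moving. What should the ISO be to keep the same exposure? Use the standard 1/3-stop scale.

Shutter speed: 1/1600 → 1/2000 → 1/2500 → 1/3200 → 1/4000 — 1 1/3 stops faster (darker).
Need 1 1/3 stops brighter from the ISO: 16000 → 20000 → 25600 → 32000 → 40000.

ISO 40000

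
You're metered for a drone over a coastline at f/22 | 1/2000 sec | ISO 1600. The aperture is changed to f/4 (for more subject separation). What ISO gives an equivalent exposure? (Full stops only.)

Aperture: f/22 → f/16 → f/11 → f/8 → f/5.6 → f/4 — 5 stops larger aperture (brighter).
Need 5 stops darker from the ISO: 1600 → 800 → 400 → 200 → 100 → 50.

ISO 50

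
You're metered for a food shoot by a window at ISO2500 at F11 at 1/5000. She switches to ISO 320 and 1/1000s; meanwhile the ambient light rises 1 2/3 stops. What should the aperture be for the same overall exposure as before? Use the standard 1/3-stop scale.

f/16

Scene light: 1 2/3 stops brighter.
ISO: 2500 → 2000 → 1600 → 1250 → 1000 → 800 → 640 → 500 → 400 → 320 — 3 stops lower (darker).
Shutter speed: 1/5000 → 1/4000 → 1/3200 → 1/2500 → 1/2000 → 1/1600 → 1/1250 → 1/1000 — 2 1/3 stops longer (brighter).
Net so far: 1 stop brighter. Aperture: f/11 → f/13 → f/14 → f/16.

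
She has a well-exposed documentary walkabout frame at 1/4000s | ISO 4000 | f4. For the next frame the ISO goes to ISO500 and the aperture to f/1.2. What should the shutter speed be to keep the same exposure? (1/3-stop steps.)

1/5000s

ISO: 4000 → 3200 → 2500 → 2000 → 1600 → 1250 → 1000 → 800 → 640 → 500 — 3 stops lower (darker).
Aperture: f/4 → f/3.5 → f/3.2 → f/2.8 → f/2.5 → f/2.2 → f/2 → f/1.8 → f/1.6 → f/1.4 → f/1.2 — 3 1/3 stops wider (brighter).
Net change so far: 1/3 stop brighter. Offset with the shutter speed: 1/4000 → 1/5000.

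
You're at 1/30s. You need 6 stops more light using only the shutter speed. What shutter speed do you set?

2 s

Shutter speed: 1/30 → 1/15 → 1/8 → 1/4 → 1/2 → 1 → 2 — 6 stops slower (brighter).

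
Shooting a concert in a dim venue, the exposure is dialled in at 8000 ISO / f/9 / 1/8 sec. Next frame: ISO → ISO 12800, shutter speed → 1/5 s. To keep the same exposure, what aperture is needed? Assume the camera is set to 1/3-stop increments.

f/14

ISO: 8000 → 10000 → 12800 — 2/3 stop raised (brighter).
Shutter speed: 1/8 → 1/6 → 1/5 — 2/3 stop longer (brighter).
Net change so far: 1 1/3 stops brighter. Offset with the aperture: f/9 → f/10 → f/11 → f/13 → f/14.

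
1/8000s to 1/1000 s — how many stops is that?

1/8000 → 1/4000 → 1/2000 → 1/1000 — count the steps: 3 stops.

3 stops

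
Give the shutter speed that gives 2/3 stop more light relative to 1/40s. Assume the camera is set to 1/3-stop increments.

1/25s

Shutter speed: 1/40 → 1/30 → 1/25 — 2/3 stop longer (brighter).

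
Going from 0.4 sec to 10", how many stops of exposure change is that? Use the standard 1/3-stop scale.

4 2/3 stops

0.4 → 0.5 → 0.6 → 0.8 → 1 → 1.3 → 1.6 → 2 → 2.5 → 3.2 → 4 → 5 → 6 → 8 → 10 — count the steps: 14 third-stops = 4 2/3 stops.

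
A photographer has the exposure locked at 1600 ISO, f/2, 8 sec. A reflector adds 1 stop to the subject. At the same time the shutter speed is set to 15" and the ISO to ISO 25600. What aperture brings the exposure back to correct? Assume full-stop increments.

Scene light: 1 stop brighter.
Shutter speed: 8 → 15 — 1 stop slower (brighter).
ISO: 1600 → 3200 → 6400 → 12800 → 25600 — 4 stops higher (brighter).
Net so far: 6 stops brighter. Aperture: f/2 → f/2.8 → f/4 → f/5.6 → f/8 → f/11 → f/16.

f/16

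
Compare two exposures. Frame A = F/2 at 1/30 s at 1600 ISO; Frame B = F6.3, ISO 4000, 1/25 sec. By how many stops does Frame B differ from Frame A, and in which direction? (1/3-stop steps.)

1 2/3 stops darker

Aperture: f/2 → f/2.2 → f/2.5 → f/2.8 → f/3.2 → f/3.5 → f/4 → f/4.5 → f/5 → f/5.6 → f/6.3 — 3 1/3 stops smaller aperture (darker).
Shutter speed: 1/30 → 1/25 — 1/3 stop slower (brighter).
ISO: 1600 → 2000 → 2500 → 3200 → 4000 — 1 1/3 stops higher (brighter).
Net: −3 1/3 +1/3 +1 1/3 = −1 2/3 stops.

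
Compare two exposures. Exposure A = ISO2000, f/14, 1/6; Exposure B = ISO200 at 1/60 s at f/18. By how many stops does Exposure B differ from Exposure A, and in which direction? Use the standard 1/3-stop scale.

Aperture: f/14 → f/16 → f/18 — 2/3 stop stopped down (darker).
Shutter speed: 1/6 → 1/8 → 1/10 → 1/13 → 1/15 → 1/20 → 1/25 → 1/30 → 1/40 → 1/50 → 1/60 — 3 1/3 stops shorter (darker).
ISO: 2000 → 1600 → 1250 → 1000 → 800 → 640 → 500 → 400 → 320 → 250 → 200 — 3 1/3 stops dropped (darker).
Net: −2/3 −3 1/3 −3 1/3 = −7 1/3 stops.

7 1/3 stops darker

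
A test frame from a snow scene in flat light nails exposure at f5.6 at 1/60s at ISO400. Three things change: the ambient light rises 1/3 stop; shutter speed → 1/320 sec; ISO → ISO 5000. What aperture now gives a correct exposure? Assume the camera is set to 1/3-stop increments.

f/10

Scene light: 1/3 stop brighter.
Shutter speed: 1/60 → 1/80 → 1/100 → 1/125 → 1/160 → 1/200 → 1/250 → 1/320 — 2 1/3 stops faster (darker).
ISO: 400 → 500 → 640 → 800 → 1000 → 1250 → 1600 → 2000 → 2500 → 3200 → 4000 → 5000 — 3 2/3 stops raised (brighter).
Net so far: 1 2/3 stops brighter. Aperture: f/5.6 → f/6.3 → f/7.1 → f/8 → f/9 → f/10.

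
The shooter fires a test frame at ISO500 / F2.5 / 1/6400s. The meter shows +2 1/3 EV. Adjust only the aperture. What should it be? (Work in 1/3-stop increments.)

Overexposed by 2 1/3 stops → need 2 1/3 stops darker.
Aperture: f/2.5 → f/2.8 → f/3.2 → f/3.5 → f/4 → f/4.5 → f/5 → f/5.6.

f/5.6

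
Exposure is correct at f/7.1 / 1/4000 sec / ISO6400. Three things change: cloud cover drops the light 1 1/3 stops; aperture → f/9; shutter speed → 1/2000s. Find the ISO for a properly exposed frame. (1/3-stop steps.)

ISO 12800

Scene light: 1 1/3 stops darker.
Aperture: f/7.1 → f/8 → f/9 — 2/3 stop smaller aperture (darker).
Shutter speed: 1/4000 → 1/3200 → 1/2500 → 1/2000 — 1 stop longer (brighter).
Net so far: 1 stop darker. ISO: 6400 → 8000 → 10000 → 12800.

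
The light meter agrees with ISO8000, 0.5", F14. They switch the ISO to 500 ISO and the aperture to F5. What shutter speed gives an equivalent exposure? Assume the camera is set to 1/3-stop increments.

1 s

ISO: 8000 → 6400 → 5000 → 4000 → 3200 → 2500 → 2000 → 1600 → 1250 → 1000 → 800 → 640 → 500 — 4 stops lower (darker).
Aperture: f/14 → f/13 → f/11 → f/10 → f/9 → f/8 → f/7.1 → f/6.3 → f/5.6 → f/5 — 3 stops wider (brighter).
Net change so far: 1 stop darker. Offset with the shutter speed: 0.5 → 0.6 → 0.8 → 1.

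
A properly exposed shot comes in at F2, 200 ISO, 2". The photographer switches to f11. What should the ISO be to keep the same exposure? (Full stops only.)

Aperture: f/2 → f/2.8 → f/4 → f/5.6 → f/8 → f/11 — 5 stops smaller aperture (darker).
Need 5 stops brighter from the ISO: 200 → 400 → 800 → 1600 → 3200 → 6400.

ISO 6400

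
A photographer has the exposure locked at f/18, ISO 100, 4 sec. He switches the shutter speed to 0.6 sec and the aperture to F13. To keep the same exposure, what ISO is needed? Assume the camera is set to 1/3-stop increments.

ISO 320

Shutter speed: 4 → 3.2 → 2.5 → 2 → 1.6 → 1.3 → 1 → 0.8 → 0.6 — 2 2/3 stops faster (darker).
Aperture: f/18 → f/16 → f/14 → f/13 — 1 stop opened up (brighter).
Net change so far: 1 2/3 stops darker. Offset with the ISO: 100 → 125 → 160 → 200 → 250 → 320.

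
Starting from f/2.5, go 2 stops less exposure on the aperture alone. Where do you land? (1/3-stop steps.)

f/5

Aperture: f/2.5 → f/2.8 → f/3.2 → f/3.5 → f/4 → f/4.5 → f/5 — 2 stops narrower (darker).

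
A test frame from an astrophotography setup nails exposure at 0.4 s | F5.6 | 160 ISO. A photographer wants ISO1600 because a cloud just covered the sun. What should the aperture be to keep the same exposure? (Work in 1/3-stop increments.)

ISO: 160 → 200 → 250 → 320 → 400 → 500 → 640 → 800 → 1000 → 1250 → 1600 — 3 1/3 stops raised (brighter).
Need 3 1/3 stops darker from the aperture: f/5.6 → f/6.3 → f/7.1 → f/8 → f/9 → f/10 → f/11 → f/13 → f/14 → f/16 → f/18.

f/18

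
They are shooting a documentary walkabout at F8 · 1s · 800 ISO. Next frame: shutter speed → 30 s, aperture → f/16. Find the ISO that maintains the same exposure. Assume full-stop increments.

ISO 100

Shutter speed: 1 → 2 → 4 → 8 → 15 → 30 — 5 stops slower (brighter).
Aperture: f/8 → f/11 → f/16 — 2 stops smaller aperture (darker).
Net change so far: 3 stops brighter. Offset with the ISO: 800 → 400 → 200 → 100.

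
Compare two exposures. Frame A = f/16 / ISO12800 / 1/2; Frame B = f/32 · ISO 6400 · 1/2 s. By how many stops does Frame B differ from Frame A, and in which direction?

Aperture: f/16 → f/22 → f/32 — 2 stops stopped down (darker).
Shutter speed: unchanged.
ISO: 12800 → 6400 — 1 stop dropped (darker).
Net: −2 −1 = −3 stops.

3 stops darker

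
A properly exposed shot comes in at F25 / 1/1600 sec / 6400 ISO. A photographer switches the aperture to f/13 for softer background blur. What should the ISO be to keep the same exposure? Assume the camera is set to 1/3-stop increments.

Aperture: f/25 → f/22 → f/20 → f/18 → f/16 → f/14 → f/13 — 2 stops larger aperture (brighter).
Need 2 stops darker from the ISO: 6400 → 5000 → 4000 → 3200 → 2500 → 2000 → 1600.

ISO 1600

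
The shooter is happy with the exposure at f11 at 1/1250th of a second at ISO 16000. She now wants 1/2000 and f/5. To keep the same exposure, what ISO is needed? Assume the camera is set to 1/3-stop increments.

Shutter speed: 1/1250 → 1/1600 → 1/2000 — 2/3 stop shorter (darker).
Aperture: f/11 → f/10 → f/9 → f/8 → f/7.1 → f/6.3 → f/5.6 → f/5 — 2 1/3 stops wider (brighter).
Net change so far: 1 2/3 stops brighter. Offset with the ISO: 16000 → 12800 → 10000 → 8000 → 6400 → 5000.

ISO 5000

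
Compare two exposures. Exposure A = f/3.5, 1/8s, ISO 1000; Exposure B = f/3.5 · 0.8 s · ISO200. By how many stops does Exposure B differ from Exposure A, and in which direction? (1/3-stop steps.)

Aperture: unchanged.
Shutter speed: 1/8 → 1/6 → 1/5 → 1/4 → 0.3 → 0.4 → 0.5 → 0.6 → 0.8 — 2 2/3 stops slower (brighter).
ISO: 1000 → 800 → 640 → 500 → 400 → 320 → 250 → 200 — 2 1/3 stops dropped (darker).
Net: +2 2/3 −2 1/3 = +1/3 stops.

1/3 stop brighter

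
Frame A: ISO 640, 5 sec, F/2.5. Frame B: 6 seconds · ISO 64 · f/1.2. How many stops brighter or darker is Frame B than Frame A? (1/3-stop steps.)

Aperture: f/2.5 → f/2.2 → f/2 → f/1.8 → f/1.6 → f/1.4 → f/1.2 — 2 stops wider (brighter).
Shutter speed: 5 → 6 — 1/3 stop slower (brighter).
ISO: 640 → 500 → 400 → 320 → 250 → 200 → 160 → 125 → 100 → 80 → 64 — 3 1/3 stops dropped (darker).
Net: +2 +1/3 −3 1/3 = −1 stop.

1 stop darker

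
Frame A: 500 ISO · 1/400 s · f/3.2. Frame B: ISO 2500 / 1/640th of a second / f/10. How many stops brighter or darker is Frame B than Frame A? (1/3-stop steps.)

1 2/3 stops darker

Aperture: f/3.2 → f/3.5 → f/4 → f/4.5 → f/5 → f/5.6 → f/6.3 → f/7.1 → f/8 → f/9 → f/10 — 3 1/3 stops narrower (darker).
Shutter speed: 1/400 → 1/500 → 1/640 — 2/3 stop faster (darker).
ISO: 500 → 640 → 800 → 1000 → 1250 → 1600 → 2000 → 2500 — 2 1/3 stops higher (brighter).
Net: −3 1/3 −2/3 +2 1/3 = −1 2/3 stops.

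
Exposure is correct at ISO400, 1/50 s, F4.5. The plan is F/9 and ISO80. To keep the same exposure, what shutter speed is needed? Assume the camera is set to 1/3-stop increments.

0.4 s

Aperture: f/4.5 → f/5 → f/5.6 → f/6.3 → f/7.1 → f/8 → f/9 — 2 stops smaller aperture (darker).
ISO: 400 → 320 → 250 → 200 → 160 → 125 → 100 → 80 — 2 1/3 stops dropped (darker).
Net change so far: 4 1/3 stops darker. Offset with the shutter speed: 1/50 → 1/40 → 1/30 → 1/25 → 1/20 → 1/15 → 1/13 → 1/10 → 1/8 → 1/6 → 1/5 → 1/4 → 0.3 → 0.4.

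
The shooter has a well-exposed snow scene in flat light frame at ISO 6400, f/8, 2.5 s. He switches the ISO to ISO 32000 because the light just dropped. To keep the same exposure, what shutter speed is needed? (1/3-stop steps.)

0.5 s

ISO: 6400 → 8000 → 10000 → 12800 → 16000 → 20000 → 25600 → 32000 — 2 1/3 stops higher (brighter).
Need 2 1/3 stops darker from the shutter speed: 2.5 → 2 → 1.6 → 1.3 → 1 → 0.8 → 0.6 → 0.5.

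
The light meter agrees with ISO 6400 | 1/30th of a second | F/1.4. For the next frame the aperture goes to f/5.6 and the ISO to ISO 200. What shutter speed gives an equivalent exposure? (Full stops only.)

15 s

Aperture: f/1.4 → f/2 → f/2.8 → f/4 → f/5.6 — 4 stops stopped down (darker).
ISO: 6400 → 3200 → 1600 → 800 → 400 → 200 — 5 stops dropped (darker).
Net change so far: 9 stops darker. Offset with the shutter speed: 1/30 → 1/15 → 1/8 → 1/4 → 1/2 → 1 → 2 → 4 → 8 → 15.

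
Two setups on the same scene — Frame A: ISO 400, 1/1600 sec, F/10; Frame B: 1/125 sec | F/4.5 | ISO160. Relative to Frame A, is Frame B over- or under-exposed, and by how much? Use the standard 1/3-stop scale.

Aperture: f/10 → f/9 → f/8 → f/7.1 → f/6.3 → f/5.6 → f/5 → f/4.5 — 2 1/3 stops larger aperture (brighter).
Shutter speed: 1/1600 → 1/1250 → 1/1000 → 1/800 → 1/640 → 1/500 → 1/400 → 1/320 → 1/250 → 1/200 → 1/160 → 1/125 — 3 2/3 stops longer (brighter).
ISO: 400 → 320 → 250 → 200 → 160 — 1 1/3 stops lower (darker).
Net: +2 1/3 +3 2/3 −1 1/3 = +4 2/3 stops.

4 2/3 stops brighter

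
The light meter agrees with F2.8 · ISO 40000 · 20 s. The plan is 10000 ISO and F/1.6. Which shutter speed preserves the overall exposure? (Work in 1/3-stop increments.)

25 s

ISO: 40000 → 32000 → 25600 → 20000 → 16000 → 12800 → 10000 — 2 stops dropped (darker).
Aperture: f/2.8 → f/2.5 → f/2.2 → f/2 → f/1.8 → f/1.6 — 1 2/3 stops wider (brighter).
Net change so far: 1/3 stop darker. Offset with the shutter speed: 20 → 25.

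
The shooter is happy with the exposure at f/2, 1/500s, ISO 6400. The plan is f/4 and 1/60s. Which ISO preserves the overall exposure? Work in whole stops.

Aperture: f/2 → f/2.8 → f/4 — 2 stops smaller aperture (darker).
Shutter speed: 1/500 → 1/250 → 1/125 → 1/60 — 3 stops longer (brighter).
Net change so far: 1 stop brighter. Offset with the ISO: 6400 → 3200.

ISO 3200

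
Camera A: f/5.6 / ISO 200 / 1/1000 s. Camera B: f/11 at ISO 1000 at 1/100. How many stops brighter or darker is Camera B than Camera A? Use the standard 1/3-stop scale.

Aperture: f/5.6 → f/6.3 → f/7.1 → f/8 → f/9 → f/10 → f/11 — 2 stops narrower (darker).
Shutter speed: 1/1000 → 1/800 → 1/640 → 1/500 → 1/400 → 1/320 → 1/250 → 1/200 → 1/160 → 1/125 → 1/100 — 3 1/3 stops slower (brighter).
ISO: 200 → 250 → 320 → 400 → 500 → 640 → 800 → 1000 — 2 1/3 stops higher (brighter).
Net: −2 +3 1/3 +2 1/3 = +3 2/3 stops.

3 2/3 stops brighter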